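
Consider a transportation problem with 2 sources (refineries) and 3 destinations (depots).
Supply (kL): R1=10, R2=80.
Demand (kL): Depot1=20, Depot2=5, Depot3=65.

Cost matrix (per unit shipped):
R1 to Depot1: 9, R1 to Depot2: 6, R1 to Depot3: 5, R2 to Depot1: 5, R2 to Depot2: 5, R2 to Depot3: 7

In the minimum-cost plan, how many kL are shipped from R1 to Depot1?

0

Optimal shipments:
  R1->Depot3: 10 × 5 = 50
  R2->Depot1: 20 × 5 = 100
  R2->Depot2: 5 × 5 = 25
  R2->Depot3: 55 × 7 = 385
Total cost = 560.
The route R1→Depot1 is not used.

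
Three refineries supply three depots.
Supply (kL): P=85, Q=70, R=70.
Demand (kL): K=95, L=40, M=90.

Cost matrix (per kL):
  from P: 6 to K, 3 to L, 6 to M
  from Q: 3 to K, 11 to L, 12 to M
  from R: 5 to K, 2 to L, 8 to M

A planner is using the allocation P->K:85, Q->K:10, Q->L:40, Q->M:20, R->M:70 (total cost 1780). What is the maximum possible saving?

815

Current plan cost = 85·6 + 10·3 + 40·11 + 20·12 + 70·8 = 1780.
Optimal plan:
  P->M: 85 × 6 = 510
  Q->K: 70 × 3 = 210
  R->K: 25 × 5 = 125
  R->L: 40 × 2 = 80
  R->M: 5 × 8 = 40
Optimal cost = 965.
Saving = 1780 − 965 = 815.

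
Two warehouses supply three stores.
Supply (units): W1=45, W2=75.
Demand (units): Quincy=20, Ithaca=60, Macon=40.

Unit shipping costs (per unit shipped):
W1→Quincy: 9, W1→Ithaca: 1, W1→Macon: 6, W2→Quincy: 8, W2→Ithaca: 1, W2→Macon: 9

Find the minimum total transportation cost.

460

One minimum-cost allocation:
  W1 to Ithaca: 5 × 1 = 5
  W1 to Macon: 40 × 6 = 240
  W2 to Quincy: 20 × 8 = 160
  W2 to Ithaca: 55 × 1 = 55
Total = 5 + 240 + 160 + 55 = 460.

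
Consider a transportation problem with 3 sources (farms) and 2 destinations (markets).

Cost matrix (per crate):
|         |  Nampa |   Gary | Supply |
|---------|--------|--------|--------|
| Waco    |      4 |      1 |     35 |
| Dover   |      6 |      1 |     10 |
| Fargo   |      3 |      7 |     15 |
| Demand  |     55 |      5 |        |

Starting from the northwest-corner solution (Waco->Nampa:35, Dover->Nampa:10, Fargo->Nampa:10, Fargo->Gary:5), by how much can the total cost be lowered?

45

Current plan cost = 35·4 + 10·6 + 10·3 + 5·7 = 265.
Optimal plan:
  Waco–Nampa: 35 × 4 = 140
  Dover–Nampa: 5 × 6 = 30
  Dover–Gary: 5 × 1 = 5
  Fargo–Nampa: 15 × 3 = 45
Optimal cost = 220.
Saving = 265 − 220 = 45.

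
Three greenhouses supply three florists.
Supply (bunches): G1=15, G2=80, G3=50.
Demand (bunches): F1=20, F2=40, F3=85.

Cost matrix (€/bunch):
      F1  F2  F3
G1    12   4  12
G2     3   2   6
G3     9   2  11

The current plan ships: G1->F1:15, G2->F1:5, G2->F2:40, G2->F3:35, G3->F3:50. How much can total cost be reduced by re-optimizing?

Current plan cost = 15·12 + 5·3 + 40·2 + 35·6 + 50·11 = €1035.
Optimal plan:
  G1 to F3: 15 × €12 = €180
  G2 to F1: 20 × €3 = €60
  G2 to F3: 60 × €6 = €360
  G3 to F2: 40 × €2 = €80
  G3 to F3: 10 × €11 = €110
Optimal cost = €790.
Saving = 1035 − 790 = €245.

245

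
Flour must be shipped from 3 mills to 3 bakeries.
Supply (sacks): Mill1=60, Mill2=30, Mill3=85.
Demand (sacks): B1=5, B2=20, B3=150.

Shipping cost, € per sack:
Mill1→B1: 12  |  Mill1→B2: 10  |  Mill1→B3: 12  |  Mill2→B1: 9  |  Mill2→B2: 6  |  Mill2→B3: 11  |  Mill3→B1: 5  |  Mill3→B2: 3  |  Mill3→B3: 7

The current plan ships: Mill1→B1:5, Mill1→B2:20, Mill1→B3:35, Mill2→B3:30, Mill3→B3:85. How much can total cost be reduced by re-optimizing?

70

Current plan cost = 5·12 + 20·10 + 35·12 + 30·11 + 85·7 = €1605.
Optimal plan:
  Mill1–B3: 60 × €12 = €720
  Mill2–B1: 5 × €9 = €45
  Mill2–B2: 20 × €6 = €120
  Mill2–B3: 5 × €11 = €55
  Mill3–B3: 85 × €7 = €595
Optimal cost = €1535.
Saving = 1605 − 1535 = €70.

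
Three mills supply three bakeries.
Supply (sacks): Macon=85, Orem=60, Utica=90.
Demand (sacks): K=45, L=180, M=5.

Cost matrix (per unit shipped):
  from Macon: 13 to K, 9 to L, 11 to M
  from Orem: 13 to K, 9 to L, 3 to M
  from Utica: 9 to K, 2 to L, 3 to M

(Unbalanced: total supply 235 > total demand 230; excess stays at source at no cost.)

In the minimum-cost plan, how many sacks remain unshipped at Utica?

0

Minimum-cost shipments:
  Macon→L: 85 × 9 = 765
  Orem→K: 45 × 13 = 585
  Orem→L: 5 × 9 = 45
  Orem→M: 5 × 3 = 15
  Utica→L: 90 × 2 = 180
Total cost = 1590.
Utica ships 90 of its 90, leaving 0.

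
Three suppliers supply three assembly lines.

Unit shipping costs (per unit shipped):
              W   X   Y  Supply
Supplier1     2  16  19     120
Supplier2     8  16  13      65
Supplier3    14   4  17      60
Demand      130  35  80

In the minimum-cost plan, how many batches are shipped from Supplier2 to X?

The minimum-cost plan:
  Supplier1→W: 120 × 2 = 240
  Supplier2→W: 10 × 8 = 80
  Supplier2→Y: 55 × 13 = 715
  Supplier3→X: 35 × 4 = 140
  Supplier3→Y: 25 × 17 = 425
Total cost = 1600.
The route Supplier2→X is not used.

0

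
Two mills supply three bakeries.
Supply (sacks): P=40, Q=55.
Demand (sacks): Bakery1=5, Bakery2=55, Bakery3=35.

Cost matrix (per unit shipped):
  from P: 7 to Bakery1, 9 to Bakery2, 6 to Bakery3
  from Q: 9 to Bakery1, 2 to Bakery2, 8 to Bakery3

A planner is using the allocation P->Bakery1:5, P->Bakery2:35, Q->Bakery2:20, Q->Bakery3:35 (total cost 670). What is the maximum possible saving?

Current plan cost = 5·7 + 35·9 + 20·2 + 35·8 = 670.
Optimal plan:
  P->Bakery1: 5 × 7 = 35
  P->Bakery3: 35 × 6 = 210
  Q->Bakery2: 55 × 2 = 110
Optimal cost = 355.
Saving = 670 − 355 = 315.

315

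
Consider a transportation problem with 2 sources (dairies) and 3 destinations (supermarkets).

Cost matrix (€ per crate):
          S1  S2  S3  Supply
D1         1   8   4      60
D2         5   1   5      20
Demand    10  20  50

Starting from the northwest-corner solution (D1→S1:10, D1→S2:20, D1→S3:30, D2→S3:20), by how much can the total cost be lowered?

Current plan cost = 10·1 + 20·8 + 30·4 + 20·5 = €390.
Optimal plan:
  D1–S1: 10 × €1 = €10
  D1–S3: 50 × €4 = €200
  D2–S2: 20 × €1 = €20
Optimal cost = €230.
Saving = 390 − 230 = €160.

160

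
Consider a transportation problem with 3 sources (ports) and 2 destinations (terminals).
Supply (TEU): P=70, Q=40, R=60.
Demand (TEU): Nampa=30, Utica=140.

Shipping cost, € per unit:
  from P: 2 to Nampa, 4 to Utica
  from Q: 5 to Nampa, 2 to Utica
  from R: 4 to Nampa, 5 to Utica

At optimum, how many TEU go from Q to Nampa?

0

Optimal shipments:
  P→Nampa: 30 TEU
  P→Utica: 40 TEU
  Q→Utica: 40 TEU
  R→Utica: 60 TEU
Total cost = €600.
The route Q→Nampa is not used.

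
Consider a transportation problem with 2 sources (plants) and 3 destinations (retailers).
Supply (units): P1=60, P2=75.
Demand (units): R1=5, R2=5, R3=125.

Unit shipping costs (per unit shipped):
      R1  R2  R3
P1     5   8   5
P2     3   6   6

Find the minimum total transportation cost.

Optimal allocation:
  P1->R3: 60 × 5 = 300
  P2->R1: 5 × 3 = 15
  P2->R2: 5 × 6 = 30
  P2->R3: 65 × 6 = 390
Total = 300 + 15 + 30 + 390 = 735.
(Supply check: P1 ships 60; P2 ships 75.)

735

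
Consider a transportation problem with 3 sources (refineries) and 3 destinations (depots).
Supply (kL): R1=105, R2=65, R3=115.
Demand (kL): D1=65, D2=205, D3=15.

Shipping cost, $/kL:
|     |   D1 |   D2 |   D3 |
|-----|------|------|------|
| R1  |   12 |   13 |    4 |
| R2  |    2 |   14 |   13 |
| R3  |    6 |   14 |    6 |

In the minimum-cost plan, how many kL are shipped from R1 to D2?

The minimum-cost plan:
  R1 to D2: 90 × $13 = $1170
  R1 to D3: 15 × $4 = $60
  R2 to D1: 65 × $2 = $130
  R3 to D2: 115 × $14 = $1610
Total cost = $2970.
So R1→D2 carries 90 kL.

90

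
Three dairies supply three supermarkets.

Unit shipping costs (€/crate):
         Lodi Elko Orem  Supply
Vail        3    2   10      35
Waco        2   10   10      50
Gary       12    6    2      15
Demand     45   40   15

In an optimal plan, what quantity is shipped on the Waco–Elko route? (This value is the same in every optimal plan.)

Optimal shipments:
  Vail->Elko: 35 × €2 = €70
  Waco->Lodi: 45 × €2 = €90
  Waco->Elko: 5 × €10 = €50
  Gary->Orem: 15 × €2 = €30
Total cost = €240.
So Waco→Elko carries 5 crates.

5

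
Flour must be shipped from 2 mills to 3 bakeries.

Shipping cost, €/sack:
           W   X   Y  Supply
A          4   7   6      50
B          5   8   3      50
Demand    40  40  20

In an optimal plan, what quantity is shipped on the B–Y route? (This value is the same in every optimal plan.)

20

Solving gives:
  A to W: 40 × €4 = €160
  A to X: 10 × €7 = €70
  B to X: 30 × €8 = €240
  B to Y: 20 × €3 = €60
Total cost = €530.
So B→Y carries 20 sacks.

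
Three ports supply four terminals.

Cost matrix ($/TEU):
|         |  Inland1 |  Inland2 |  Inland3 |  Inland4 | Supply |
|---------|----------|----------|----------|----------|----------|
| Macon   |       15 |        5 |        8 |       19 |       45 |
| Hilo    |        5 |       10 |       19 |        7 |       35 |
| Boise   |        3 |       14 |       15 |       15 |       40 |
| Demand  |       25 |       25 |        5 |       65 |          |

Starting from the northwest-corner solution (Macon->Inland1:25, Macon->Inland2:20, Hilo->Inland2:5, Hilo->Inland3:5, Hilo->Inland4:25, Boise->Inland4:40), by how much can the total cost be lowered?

Current plan cost = 25·15 + 20·5 + 5·10 + 5·19 + 25·7 + 40·15 = $1395.
Optimal plan:
  Macon->Inland2: 25 × $5 = $125
  Macon->Inland3: 5 × $8 = $40
  Macon->Inland4: 15 × $19 = $285
  Hilo->Inland4: 35 × $7 = $245
  Boise->Inland1: 25 × $3 = $75
  Boise->Inland4: 15 × $15 = $225
Optimal cost = $995.
Saving = 1395 − 995 = $400.

400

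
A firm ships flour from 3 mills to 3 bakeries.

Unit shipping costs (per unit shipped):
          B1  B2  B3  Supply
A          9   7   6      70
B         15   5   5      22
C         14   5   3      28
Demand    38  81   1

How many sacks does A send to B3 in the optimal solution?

0

Solving gives:
  A->B1: 38 × 9 = 342
  A->B2: 32 × 7 = 224
  B->B2: 22 × 5 = 110
  C->B2: 27 × 5 = 135
  C->B3: 1 × 3 = 3
Total cost = 814.
The route A→B3 is not used.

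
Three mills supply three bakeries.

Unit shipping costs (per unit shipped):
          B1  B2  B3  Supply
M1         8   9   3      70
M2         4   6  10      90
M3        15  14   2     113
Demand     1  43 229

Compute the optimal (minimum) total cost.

One minimum-cost allocation:
  M1 to B3: 70 × 3 = 210
  M2 to B1: 1 × 4 = 4
  M2 to B2: 43 × 6 = 258
  M2 to B3: 46 × 10 = 460
  M3 to B3: 113 × 2 = 226
Total = 210 + 4 + 258 + 460 + 226 = 1158.
(Supply check: M1 ships 70; M2 ships 90; M3 ships 113.)

1158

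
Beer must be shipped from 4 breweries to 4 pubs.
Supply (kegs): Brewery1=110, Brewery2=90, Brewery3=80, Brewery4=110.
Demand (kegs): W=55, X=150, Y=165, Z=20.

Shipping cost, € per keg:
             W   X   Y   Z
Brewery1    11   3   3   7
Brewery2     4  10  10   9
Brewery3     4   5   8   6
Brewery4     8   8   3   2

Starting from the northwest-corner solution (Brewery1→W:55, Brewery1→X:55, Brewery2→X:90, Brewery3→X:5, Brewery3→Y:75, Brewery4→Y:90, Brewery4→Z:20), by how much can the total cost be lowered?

995

Current plan cost = 55·11 + 55·3 + 90·10 + 5·5 + 75·8 + 90·3 + 20·2 = €2605.
Optimal plan:
  Brewery1->X: 70 kegs
  Brewery1->Y: 40 kegs
  Brewery2->W: 55 kegs
  Brewery2->Y: 15 kegs
  Brewery2->Z: 20 kegs
  Brewery3->X: 80 kegs
  Brewery4->Y: 110 kegs
Optimal cost = €1610.
Saving = 2605 − 1610 = €995.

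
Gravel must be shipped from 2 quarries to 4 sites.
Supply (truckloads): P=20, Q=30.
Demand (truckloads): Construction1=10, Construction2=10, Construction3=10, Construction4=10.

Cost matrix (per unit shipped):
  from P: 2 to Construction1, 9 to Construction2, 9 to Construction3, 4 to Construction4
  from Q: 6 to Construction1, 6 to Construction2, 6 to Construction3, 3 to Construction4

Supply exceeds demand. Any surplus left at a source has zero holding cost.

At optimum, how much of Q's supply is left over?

Minimum-cost shipments:
  P→Construction1: 10 truckloads
  Q→Construction2: 10 truckloads
  Q→Construction3: 10 truckloads
  Q→Construction4: 10 truckloads
Total cost = 170.
Q ships 30 of its 30, leaving 0.

0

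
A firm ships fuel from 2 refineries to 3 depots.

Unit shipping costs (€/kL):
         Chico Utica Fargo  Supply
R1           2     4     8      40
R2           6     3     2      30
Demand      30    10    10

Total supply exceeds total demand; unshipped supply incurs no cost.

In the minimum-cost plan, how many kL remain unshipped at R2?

10

Minimum-cost shipments:
  R1–Chico: 30 × €2 = €60
  R2–Utica: 10 × €3 = €30
  R2–Fargo: 10 × €2 = €20
Total cost = €110.
R2 ships 20 of its 30, leaving 10.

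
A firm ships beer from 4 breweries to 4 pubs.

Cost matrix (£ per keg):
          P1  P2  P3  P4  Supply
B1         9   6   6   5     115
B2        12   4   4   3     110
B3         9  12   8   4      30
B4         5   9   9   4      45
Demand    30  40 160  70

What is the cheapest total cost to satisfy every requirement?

1435

An optimal shipping plan:
  B1→P2: 40 × £6 = £240
  B1→P3: 75 × £6 = £450
  B2→P3: 85 × £4 = £340
  B2→P4: 25 × £3 = £75
  B3→P4: 30 × £4 = £120
  B4→P1: 30 × £5 = £150
  B4→P4: 15 × £4 = £60
Total = 240 + 450 + 340 + 75 + 120 + 150 + 60 = £1435.
(Supply check: B1 ships 115; B2 ships 110; B3 ships 30; B4 ships 45.)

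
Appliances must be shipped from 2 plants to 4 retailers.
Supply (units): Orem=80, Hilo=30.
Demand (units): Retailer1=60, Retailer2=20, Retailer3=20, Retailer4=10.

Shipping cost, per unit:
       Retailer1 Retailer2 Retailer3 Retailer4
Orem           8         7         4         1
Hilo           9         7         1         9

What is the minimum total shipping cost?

Optimal allocation:
  Orem to Retailer1: 60 × 8 = 480
  Orem to Retailer2: 10 × 7 = 70
  Orem to Retailer4: 10 × 1 = 10
  Hilo to Retailer2: 10 × 7 = 70
  Hilo to Retailer3: 20 × 1 = 20
Total = 480 + 70 + 10 + 70 + 20 = 650.

650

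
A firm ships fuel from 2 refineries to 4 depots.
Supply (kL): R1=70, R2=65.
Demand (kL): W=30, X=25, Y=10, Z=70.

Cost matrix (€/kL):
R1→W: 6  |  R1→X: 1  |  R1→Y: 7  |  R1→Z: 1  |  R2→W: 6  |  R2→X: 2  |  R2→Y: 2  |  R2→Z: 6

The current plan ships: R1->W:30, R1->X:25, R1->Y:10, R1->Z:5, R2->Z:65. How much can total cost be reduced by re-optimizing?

Current plan cost = 30·6 + 25·1 + 10·7 + 5·1 + 65·6 = €670.
Optimal plan:
  R1–Z: 70 × €1 = €70
  R2–W: 30 × €6 = €180
  R2–X: 25 × €2 = €50
  R2–Y: 10 × €2 = €20
Optimal cost = €320.
Saving = 670 − 320 = €350.

350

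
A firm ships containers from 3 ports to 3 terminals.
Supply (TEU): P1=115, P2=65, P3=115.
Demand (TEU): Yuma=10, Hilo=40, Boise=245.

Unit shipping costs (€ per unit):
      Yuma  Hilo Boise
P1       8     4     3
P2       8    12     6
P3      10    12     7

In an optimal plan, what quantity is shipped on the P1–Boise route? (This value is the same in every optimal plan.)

The minimum-cost plan:
  P1→Hilo: 40 × €4 = €160
  P1→Boise: 75 × €3 = €225
  P2→Yuma: 10 × €8 = €80
  P2→Boise: 55 × €6 = €330
  P3→Boise: 115 × €7 = €805
Total cost = €1600.
So P1→Boise carries 75 TEU.

75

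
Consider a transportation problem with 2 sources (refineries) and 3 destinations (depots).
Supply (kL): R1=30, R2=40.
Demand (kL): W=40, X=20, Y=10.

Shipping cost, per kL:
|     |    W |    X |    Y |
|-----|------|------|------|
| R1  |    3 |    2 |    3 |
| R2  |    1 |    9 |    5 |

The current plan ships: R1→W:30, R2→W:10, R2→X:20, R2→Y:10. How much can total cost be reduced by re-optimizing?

220

Current plan cost = 30·3 + 10·1 + 20·9 + 10·5 = 330.
Optimal plan:
  R1 to X: 20 × 2 = 40
  R1 to Y: 10 × 3 = 30
  R2 to W: 40 × 1 = 40
Optimal cost = 110.
Saving = 330 − 110 = 220.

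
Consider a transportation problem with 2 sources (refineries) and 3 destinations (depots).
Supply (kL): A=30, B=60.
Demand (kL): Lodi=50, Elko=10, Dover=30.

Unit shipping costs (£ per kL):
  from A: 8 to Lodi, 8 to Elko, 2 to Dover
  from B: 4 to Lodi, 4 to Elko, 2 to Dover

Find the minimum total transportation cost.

Optimal allocation:
  A–Dover: 30 kL
  B–Lodi: 50 kL
  B–Elko: 10 kL
Total cost = £300.

300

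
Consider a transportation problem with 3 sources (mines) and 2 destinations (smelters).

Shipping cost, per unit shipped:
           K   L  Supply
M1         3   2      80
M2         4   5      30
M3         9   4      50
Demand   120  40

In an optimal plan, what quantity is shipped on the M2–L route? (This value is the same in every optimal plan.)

Solving gives:
  M1->K: 80 × 3 = 240
  M2->K: 30 × 4 = 120
  M3->K: 10 × 9 = 90
  M3->L: 40 × 4 = 160
Total cost = 610.
The route M2→L is not used.

0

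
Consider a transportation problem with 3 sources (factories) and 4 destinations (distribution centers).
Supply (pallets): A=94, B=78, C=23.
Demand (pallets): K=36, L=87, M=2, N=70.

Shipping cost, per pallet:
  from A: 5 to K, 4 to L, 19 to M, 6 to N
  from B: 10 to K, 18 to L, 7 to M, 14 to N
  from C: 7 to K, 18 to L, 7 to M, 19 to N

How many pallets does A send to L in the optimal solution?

Optimal shipments:
  A→L: 87 × 4 = 348
  A→N: 7 × 6 = 42
  B→K: 13 × 10 = 130
  B→M: 2 × 7 = 14
  B→N: 63 × 14 = 882
  C→K: 23 × 7 = 161
Total cost = 1577.
So A→L carries 87 pallets.

87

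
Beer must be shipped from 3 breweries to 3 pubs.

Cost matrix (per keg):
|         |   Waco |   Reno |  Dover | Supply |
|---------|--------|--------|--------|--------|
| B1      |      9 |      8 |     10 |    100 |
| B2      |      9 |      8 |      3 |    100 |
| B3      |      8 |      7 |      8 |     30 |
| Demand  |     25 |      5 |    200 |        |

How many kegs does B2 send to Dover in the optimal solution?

The minimum-cost plan:
  B1 to Waco: 25 × 9 = 225
  B1 to Reno: 5 × 8 = 40
  B1 to Dover: 70 × 10 = 700
  B2 to Dover: 100 × 3 = 300
  B3 to Dover: 30 × 8 = 240
Total cost = 1505.
So B2→Dover carries 100 kegs.

100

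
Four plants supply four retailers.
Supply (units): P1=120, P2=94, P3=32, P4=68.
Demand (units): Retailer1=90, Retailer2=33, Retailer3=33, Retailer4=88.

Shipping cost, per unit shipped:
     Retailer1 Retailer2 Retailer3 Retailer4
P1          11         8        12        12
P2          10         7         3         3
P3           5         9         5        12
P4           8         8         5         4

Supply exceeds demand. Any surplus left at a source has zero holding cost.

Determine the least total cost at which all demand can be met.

An optimal shipping plan:
  P1 to Retailer1: 17 × 11 = 187
  P1 to Retailer2: 33 × 8 = 264
  P2 to Retailer3: 33 × 3 = 99
  P2 to Retailer4: 61 × 3 = 183
  P3 to Retailer1: 32 × 5 = 160
  P4 to Retailer1: 41 × 8 = 328
  P4 to Retailer4: 27 × 4 = 108
Total = 187 + 264 + 99 + 183 + 160 + 328 + 108 = 1329.

1329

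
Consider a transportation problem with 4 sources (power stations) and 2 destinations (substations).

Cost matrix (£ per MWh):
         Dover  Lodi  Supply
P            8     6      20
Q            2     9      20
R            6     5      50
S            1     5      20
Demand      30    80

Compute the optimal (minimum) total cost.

470

A cheapest plan:
  P to Lodi: 20 × £6 = £120
  Q to Dover: 20 × £2 = £40
  R to Lodi: 50 × £5 = £250
  S to Dover: 10 × £1 = £10
  S to Lodi: 10 × £5 = £50
Total = 120 + 40 + 250 + 10 + 50 = £470.
(Supply check: P ships 20; Q ships 20; R ships 50; S ships 20.)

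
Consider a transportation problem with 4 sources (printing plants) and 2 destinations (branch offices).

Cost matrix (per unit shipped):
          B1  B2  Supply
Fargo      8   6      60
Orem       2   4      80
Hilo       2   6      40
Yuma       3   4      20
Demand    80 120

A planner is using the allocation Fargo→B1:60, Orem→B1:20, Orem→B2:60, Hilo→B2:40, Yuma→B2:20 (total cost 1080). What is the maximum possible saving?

320

Current plan cost = 60·8 + 20·2 + 60·4 + 40·6 + 20·4 = 1080.
Optimal plan:
  Fargo to B2: 60 boxes
  Orem to B1: 40 boxes
  Orem to B2: 40 boxes
  Hilo to B1: 40 boxes
  Yuma to B2: 20 boxes
Optimal cost = 760.
Saving = 1080 − 760 = 320.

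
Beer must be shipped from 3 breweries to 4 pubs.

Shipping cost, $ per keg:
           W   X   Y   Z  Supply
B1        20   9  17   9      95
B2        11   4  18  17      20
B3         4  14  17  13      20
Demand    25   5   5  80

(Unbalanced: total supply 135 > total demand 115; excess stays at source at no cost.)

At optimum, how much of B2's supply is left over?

10

An optimal plan:
  B1->Y: 5 kegs
  B1->Z: 80 kegs
  B2->W: 5 kegs
  B2->X: 5 kegs
  B3->W: 20 kegs
Total cost = $960.
B2 ships 10 of its 20, leaving 10.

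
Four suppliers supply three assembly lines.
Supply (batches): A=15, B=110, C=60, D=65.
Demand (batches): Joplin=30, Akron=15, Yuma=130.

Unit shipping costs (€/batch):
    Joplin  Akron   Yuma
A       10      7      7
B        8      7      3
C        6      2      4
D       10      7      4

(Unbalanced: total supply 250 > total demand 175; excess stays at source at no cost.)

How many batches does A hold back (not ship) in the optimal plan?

15

An optimal plan:
  B→Yuma: 110 × €3 = €330
  C→Joplin: 30 × €6 = €180
  C→Akron: 15 × €2 = €30
  C→Yuma: 15 × €4 = €60
  D→Yuma: 5 × €4 = €20
Total cost = €620.
A ships 0 of its 15, leaving 15.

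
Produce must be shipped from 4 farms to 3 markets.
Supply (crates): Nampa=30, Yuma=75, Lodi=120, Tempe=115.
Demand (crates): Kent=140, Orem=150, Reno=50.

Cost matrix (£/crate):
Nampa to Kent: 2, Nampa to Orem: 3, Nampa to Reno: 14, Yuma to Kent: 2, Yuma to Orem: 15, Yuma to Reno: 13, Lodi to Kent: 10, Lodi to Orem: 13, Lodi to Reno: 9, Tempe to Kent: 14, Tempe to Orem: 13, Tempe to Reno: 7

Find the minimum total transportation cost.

2800

An optimal shipping plan:
  Nampa→Orem: 30 crates
  Yuma→Kent: 75 crates
  Lodi→Kent: 65 crates
  Lodi→Orem: 55 crates
  Tempe→Orem: 65 crates
  Tempe→Reno: 50 crates
Total cost = £2800.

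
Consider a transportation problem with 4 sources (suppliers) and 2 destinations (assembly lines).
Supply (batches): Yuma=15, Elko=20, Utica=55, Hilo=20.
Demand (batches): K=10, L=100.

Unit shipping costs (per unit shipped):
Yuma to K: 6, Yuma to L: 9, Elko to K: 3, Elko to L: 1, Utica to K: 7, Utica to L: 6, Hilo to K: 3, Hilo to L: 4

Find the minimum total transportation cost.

535

One minimum-cost allocation:
  Yuma–K: 10 × 6 = 60
  Yuma–L: 5 × 9 = 45
  Elko–L: 20 × 1 = 20
  Utica–L: 55 × 6 = 330
  Hilo–L: 20 × 4 = 80
Total = 60 + 45 + 20 + 330 + 80 = 535.
(Supply check: Yuma ships 15; Elko ships 20; Utica ships 55; Hilo ships 20.)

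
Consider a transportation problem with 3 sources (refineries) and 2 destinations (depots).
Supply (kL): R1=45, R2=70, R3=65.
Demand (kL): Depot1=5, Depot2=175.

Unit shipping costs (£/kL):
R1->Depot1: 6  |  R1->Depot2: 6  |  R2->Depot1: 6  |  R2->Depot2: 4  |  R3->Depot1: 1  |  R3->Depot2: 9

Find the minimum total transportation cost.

One minimum-cost allocation:
  R1→Depot2: 45 × £6 = £270
  R2→Depot2: 70 × £4 = £280
  R3→Depot1: 5 × £1 = £5
  R3→Depot2: 60 × £9 = £540
Total = 270 + 280 + 5 + 540 = £1095.

1095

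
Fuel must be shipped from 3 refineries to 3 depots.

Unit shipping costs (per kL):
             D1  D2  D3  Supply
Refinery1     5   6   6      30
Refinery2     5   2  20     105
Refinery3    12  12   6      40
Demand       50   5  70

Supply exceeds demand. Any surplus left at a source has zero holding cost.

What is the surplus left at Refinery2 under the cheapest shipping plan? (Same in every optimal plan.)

50

An optimal plan:
  Refinery1–D3: 30 × 6 = 180
  Refinery2–D1: 50 × 5 = 250
  Refinery2–D2: 5 × 2 = 10
  Refinery3–D3: 40 × 6 = 240
Total cost = 680.
Refinery2 ships 55 of its 105, leaving 50.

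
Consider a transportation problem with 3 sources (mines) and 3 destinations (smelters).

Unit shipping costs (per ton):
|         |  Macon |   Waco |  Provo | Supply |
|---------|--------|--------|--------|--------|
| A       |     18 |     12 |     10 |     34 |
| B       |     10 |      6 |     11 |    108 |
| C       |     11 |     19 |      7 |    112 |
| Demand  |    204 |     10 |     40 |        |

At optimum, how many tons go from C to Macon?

Optimal shipments:
  A to Provo: 34 × 10 = 340
  B to Macon: 98 × 10 = 980
  B to Waco: 10 × 6 = 60
  C to Macon: 106 × 11 = 1166
  C to Provo: 6 × 7 = 42
Total cost = 2588.
So C→Macon carries 106 tons.

106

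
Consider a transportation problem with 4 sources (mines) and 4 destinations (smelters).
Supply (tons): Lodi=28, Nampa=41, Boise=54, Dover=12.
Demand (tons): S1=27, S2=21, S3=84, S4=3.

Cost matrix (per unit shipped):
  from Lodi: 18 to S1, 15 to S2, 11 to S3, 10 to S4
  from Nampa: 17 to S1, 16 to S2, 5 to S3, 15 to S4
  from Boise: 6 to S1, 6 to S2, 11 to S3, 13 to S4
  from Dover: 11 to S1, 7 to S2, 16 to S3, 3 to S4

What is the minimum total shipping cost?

One minimum-cost allocation:
  Lodi->S3: 28 × 11 = 308
  Nampa->S3: 41 × 5 = 205
  Boise->S1: 27 × 6 = 162
  Boise->S2: 12 × 6 = 72
  Boise->S3: 15 × 11 = 165
  Dover->S2: 9 × 7 = 63
  Dover->S4: 3 × 3 = 9
Total = 308 + 205 + 162 + 72 + 165 + 63 + 9 = 984.

984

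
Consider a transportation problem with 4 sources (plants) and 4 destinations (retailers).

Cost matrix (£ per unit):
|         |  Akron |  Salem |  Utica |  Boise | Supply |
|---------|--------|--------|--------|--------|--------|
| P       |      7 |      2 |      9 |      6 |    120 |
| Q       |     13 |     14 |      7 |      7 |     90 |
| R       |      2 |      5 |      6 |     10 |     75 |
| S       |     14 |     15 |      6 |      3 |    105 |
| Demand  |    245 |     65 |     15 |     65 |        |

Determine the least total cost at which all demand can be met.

2470

An optimal shipping plan:
  P–Akron: 55 × £7 = £385
  P–Salem: 65 × £2 = £130
  Q–Akron: 90 × £13 = £1170
  R–Akron: 75 × £2 = £150
  S–Akron: 25 × £14 = £350
  S–Utica: 15 × £6 = £90
  S–Boise: 65 × £3 = £195
Total = 385 + 130 + 1170 + 150 + 350 + 90 + 195 = £2470.
(Supply check: P ships 120; Q ships 90; R ships 75; S ships 105.)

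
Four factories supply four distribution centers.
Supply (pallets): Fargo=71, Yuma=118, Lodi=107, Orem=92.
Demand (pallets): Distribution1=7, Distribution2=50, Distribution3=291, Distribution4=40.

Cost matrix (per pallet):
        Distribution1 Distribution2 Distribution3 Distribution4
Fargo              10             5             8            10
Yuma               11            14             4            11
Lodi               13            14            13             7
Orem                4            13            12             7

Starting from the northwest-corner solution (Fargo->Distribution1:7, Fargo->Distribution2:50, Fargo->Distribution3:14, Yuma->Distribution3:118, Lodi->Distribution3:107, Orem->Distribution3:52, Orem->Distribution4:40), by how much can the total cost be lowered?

110

Current plan cost = 7·10 + 50·5 + 14·8 + 118·4 + 107·13 + 52·12 + 40·7 = 3199.
Optimal plan:
  Fargo->Distribution2: 50 × 5 = 250
  Fargo->Distribution3: 21 × 8 = 168
  Yuma->Distribution3: 118 × 4 = 472
  Lodi->Distribution3: 67 × 13 = 871
  Lodi->Distribution4: 40 × 7 = 280
  Orem->Distribution1: 7 × 4 = 28
  Orem->Distribution3: 85 × 12 = 1020
Optimal cost = 3089.
Saving = 3199 − 3089 = 110.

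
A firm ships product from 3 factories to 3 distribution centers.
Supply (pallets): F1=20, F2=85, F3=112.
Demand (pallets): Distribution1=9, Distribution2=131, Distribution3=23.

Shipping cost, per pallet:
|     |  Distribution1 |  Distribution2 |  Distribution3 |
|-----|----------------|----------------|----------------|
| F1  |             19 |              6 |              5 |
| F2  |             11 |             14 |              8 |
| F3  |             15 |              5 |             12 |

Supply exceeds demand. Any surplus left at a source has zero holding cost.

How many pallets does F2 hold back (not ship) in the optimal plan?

54

Minimum-cost shipments:
  F1→Distribution2: 19 × 6 = 114
  F1→Distribution3: 1 × 5 = 5
  F2→Distribution1: 9 × 11 = 99
  F2→Distribution3: 22 × 8 = 176
  F3→Distribution2: 112 × 5 = 560
Total cost = 954.
F2 ships 31 of its 85, leaving 54.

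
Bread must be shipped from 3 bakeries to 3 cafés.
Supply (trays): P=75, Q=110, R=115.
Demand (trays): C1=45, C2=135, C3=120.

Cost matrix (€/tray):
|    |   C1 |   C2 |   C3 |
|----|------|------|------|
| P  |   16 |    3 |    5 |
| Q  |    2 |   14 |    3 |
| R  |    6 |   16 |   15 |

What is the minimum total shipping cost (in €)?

1935

Optimal allocation:
  P to C2: 75 × €3 = €225
  Q to C3: 110 × €3 = €330
  R to C1: 45 × €6 = €270
  R to C2: 60 × €16 = €960
  R to C3: 10 × €15 = €150
Total = 225 + 330 + 270 + 960 + 150 = €1935.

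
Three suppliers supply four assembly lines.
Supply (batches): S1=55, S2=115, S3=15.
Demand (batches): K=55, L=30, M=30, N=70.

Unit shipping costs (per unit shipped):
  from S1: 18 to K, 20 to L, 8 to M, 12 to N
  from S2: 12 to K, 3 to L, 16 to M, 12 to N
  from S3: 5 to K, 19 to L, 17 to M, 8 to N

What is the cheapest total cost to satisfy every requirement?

1725

An optimal shipping plan:
  S1->M: 30 × 8 = 240
  S1->N: 25 × 12 = 300
  S2->K: 40 × 12 = 480
  S2->L: 30 × 3 = 90
  S2->N: 45 × 12 = 540
  S3->K: 15 × 5 = 75
Total = 240 + 300 + 480 + 90 + 540 + 75 = 1725.
(Supply check: S1 ships 55; S2 ships 115; S3 ships 15.)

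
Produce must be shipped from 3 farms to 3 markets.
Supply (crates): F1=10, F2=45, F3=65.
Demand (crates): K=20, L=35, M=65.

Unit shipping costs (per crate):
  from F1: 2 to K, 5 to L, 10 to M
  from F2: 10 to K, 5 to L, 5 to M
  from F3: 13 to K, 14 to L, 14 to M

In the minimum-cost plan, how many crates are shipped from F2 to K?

0

The minimum-cost plan:
  F1 to K: 10 crates
  F2 to M: 45 crates
  F3 to K: 10 crates
  F3 to L: 35 crates
  F3 to M: 20 crates
Total cost = 1145.
The route F2→K is not used.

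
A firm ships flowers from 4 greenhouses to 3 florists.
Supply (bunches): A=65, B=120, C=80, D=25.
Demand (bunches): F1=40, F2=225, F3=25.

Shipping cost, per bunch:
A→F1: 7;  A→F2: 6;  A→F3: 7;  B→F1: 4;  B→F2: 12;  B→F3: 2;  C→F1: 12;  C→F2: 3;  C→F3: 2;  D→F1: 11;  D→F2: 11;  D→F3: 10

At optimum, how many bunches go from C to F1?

Solving gives:
  A->F2: 65 × 6 = 390
  B->F1: 40 × 4 = 160
  B->F2: 55 × 12 = 660
  B->F3: 25 × 2 = 50
  C->F2: 80 × 3 = 240
  D->F2: 25 × 11 = 275
Total cost = 1775.
The route C→F1 is not used.

0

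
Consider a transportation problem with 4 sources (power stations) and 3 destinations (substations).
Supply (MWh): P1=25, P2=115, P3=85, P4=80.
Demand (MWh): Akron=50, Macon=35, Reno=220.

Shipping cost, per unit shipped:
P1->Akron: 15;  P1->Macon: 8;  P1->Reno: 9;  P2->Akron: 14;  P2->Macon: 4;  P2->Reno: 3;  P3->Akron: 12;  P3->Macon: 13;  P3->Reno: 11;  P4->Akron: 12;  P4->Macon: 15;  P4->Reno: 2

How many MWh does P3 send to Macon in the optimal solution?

0

The minimum-cost plan:
  P1 to Macon: 25 × 8 = 200
  P2 to Macon: 10 × 4 = 40
  P2 to Reno: 105 × 3 = 315
  P3 to Akron: 50 × 12 = 600
  P3 to Reno: 35 × 11 = 385
  P4 to Reno: 80 × 2 = 160
Total cost = 1700.
The route P3→Macon is not used.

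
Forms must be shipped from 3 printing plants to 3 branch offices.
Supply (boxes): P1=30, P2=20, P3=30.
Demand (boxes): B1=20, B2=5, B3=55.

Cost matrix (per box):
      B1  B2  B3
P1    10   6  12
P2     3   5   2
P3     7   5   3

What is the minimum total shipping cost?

An optimal shipping plan:
  P1 to B1: 20 boxes
  P1 to B2: 5 boxes
  P1 to B3: 5 boxes
  P2 to B3: 20 boxes
  P3 to B3: 30 boxes
Total cost = 420.
(Supply check: P1 ships 30; P2 ships 20; P3 ships 30.)

420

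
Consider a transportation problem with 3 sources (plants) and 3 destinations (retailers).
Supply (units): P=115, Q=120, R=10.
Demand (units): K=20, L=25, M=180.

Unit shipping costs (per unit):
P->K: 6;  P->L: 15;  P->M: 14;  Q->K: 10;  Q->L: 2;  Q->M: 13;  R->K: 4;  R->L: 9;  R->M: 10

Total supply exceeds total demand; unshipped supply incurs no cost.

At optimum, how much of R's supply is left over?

Minimum-cost shipments:
  P to K: 20 × 6 = 120
  P to M: 75 × 14 = 1050
  Q to L: 25 × 2 = 50
  Q to M: 95 × 13 = 1235
  R to M: 10 × 10 = 100
Total cost = 2555.
R ships 10 of its 10, leaving 0.

0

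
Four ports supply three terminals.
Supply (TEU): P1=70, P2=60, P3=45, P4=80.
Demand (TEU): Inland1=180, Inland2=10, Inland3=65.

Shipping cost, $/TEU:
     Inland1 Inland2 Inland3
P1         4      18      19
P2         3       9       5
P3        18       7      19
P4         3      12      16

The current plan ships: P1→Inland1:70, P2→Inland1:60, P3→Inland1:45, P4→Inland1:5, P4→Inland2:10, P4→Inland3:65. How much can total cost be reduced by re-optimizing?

950

Current plan cost = 70·4 + 60·3 + 45·18 + 5·3 + 10·12 + 65·16 = $2445.
Optimal plan:
  P1 to Inland1: 70 × $4 = $280
  P2 to Inland1: 30 × $3 = $90
  P2 to Inland3: 30 × $5 = $150
  P3 to Inland2: 10 × $7 = $70
  P3 to Inland3: 35 × $19 = $665
  P4 to Inland1: 80 × $3 = $240
Optimal cost = $1495.
Saving = 2445 − 1495 = $950.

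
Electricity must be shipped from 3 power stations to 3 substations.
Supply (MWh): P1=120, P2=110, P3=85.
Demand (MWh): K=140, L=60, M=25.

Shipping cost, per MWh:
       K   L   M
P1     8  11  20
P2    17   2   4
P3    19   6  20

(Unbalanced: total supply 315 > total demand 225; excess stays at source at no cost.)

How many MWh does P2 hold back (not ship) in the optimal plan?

An optimal plan:
  P1→K: 120 × 8 = 960
  P2→K: 20 × 17 = 340
  P2→L: 60 × 2 = 120
  P2→M: 25 × 4 = 100
Total cost = 1520.
P2 ships 105 of its 110, leaving 5.

5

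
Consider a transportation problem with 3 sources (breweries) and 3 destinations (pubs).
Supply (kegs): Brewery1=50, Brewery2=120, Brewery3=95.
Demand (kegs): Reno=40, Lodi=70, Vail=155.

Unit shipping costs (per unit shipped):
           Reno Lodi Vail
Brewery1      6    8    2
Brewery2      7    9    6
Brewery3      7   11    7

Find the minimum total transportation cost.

A cheapest plan:
  Brewery1 to Vail: 50 kegs
  Brewery2 to Lodi: 70 kegs
  Brewery2 to Vail: 50 kegs
  Brewery3 to Reno: 40 kegs
  Brewery3 to Vail: 55 kegs
Total cost = 1695.

1695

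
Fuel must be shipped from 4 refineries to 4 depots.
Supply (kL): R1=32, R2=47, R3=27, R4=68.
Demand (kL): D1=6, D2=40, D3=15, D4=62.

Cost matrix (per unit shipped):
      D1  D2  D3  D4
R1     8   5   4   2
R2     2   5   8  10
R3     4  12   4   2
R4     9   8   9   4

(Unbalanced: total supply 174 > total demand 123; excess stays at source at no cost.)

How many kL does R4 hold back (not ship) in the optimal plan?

50

An optimal plan:
  R1->D4: 32 × 2 = 64
  R2->D1: 6 × 2 = 12
  R2->D2: 40 × 5 = 200
  R3->D3: 15 × 4 = 60
  R3->D4: 12 × 2 = 24
  R4->D4: 18 × 4 = 72
Total cost = 432.
R4 ships 18 of its 68, leaving 50.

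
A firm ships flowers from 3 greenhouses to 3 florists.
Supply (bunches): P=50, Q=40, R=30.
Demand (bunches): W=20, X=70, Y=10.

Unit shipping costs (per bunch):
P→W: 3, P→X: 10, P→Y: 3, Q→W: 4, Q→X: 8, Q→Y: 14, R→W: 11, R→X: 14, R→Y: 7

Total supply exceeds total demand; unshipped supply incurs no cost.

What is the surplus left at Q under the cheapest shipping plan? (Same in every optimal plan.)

An optimal plan:
  P→W: 20 × 3 = 60
  P→X: 30 × 10 = 300
  Q→X: 40 × 8 = 320
  R→Y: 10 × 7 = 70
Total cost = 750.
Q ships 40 of its 40, leaving 0.

0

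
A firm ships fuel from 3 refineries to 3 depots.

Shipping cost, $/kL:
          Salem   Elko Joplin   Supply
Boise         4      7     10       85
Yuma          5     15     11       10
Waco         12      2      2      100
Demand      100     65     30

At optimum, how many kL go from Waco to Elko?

Solving gives:
  Boise–Salem: 85 × $4 = $340
  Yuma–Salem: 10 × $5 = $50
  Waco–Salem: 5 × $12 = $60
  Waco–Elko: 65 × $2 = $130
  Waco–Joplin: 30 × $2 = $60
Total cost = $640.
So Waco→Elko carries 65 kL.

65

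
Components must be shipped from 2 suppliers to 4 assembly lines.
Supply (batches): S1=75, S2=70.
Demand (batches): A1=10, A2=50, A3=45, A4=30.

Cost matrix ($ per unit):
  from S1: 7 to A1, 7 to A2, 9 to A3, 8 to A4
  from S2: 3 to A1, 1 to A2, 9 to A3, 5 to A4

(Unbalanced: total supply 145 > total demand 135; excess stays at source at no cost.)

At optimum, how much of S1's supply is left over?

An optimal plan:
  S1 to A3: 45 × $9 = $405
  S1 to A4: 20 × $8 = $160
  S2 to A1: 10 × $3 = $30
  S2 to A2: 50 × $1 = $50
  S2 to A4: 10 × $5 = $50
Total cost = $695.
S1 ships 65 of its 75, leaving 10.

10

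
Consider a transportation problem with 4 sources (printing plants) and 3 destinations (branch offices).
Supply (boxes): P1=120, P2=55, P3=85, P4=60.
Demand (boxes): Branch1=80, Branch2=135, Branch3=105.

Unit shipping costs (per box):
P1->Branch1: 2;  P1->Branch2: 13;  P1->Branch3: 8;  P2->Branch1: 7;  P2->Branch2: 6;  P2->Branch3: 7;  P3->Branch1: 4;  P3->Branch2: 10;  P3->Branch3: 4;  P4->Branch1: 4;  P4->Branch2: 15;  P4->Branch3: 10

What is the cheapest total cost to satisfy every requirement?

Optimal allocation:
  P1–Branch1: 40 × 2 = 80
  P1–Branch2: 80 × 13 = 1040
  P2–Branch2: 55 × 6 = 330
  P3–Branch3: 85 × 4 = 340
  P4–Branch1: 40 × 4 = 160
  P4–Branch3: 20 × 10 = 200
Total = 80 + 1040 + 330 + 340 + 160 + 200 = 2150.
(Supply check: P1 ships 120; P2 ships 55; P3 ships 85; P4 ships 60.)

2150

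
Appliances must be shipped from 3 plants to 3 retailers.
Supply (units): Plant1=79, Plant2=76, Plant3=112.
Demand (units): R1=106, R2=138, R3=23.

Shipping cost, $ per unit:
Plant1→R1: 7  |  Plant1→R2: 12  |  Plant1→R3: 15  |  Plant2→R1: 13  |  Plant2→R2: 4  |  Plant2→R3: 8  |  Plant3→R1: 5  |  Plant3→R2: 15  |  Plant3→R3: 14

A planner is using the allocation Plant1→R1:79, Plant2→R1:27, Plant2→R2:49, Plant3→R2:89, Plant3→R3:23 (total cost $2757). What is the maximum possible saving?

Current plan cost = 79·7 + 27·13 + 49·4 + 89·15 + 23·14 = $2757.
Optimal plan:
  Plant1→R2: 62 × $12 = $744
  Plant1→R3: 17 × $15 = $255
  Plant2→R2: 76 × $4 = $304
  Plant3→R1: 106 × $5 = $530
  Plant3→R3: 6 × $14 = $84
Optimal cost = $1917.
Saving = 2757 − 1917 = $840.

840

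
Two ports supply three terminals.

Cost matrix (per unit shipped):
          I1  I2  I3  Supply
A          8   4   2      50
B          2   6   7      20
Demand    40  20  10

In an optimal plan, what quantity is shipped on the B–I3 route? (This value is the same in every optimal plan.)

The minimum-cost plan:
  A–I1: 20 × 8 = 160
  A–I2: 20 × 4 = 80
  A–I3: 10 × 2 = 20
  B–I1: 20 × 2 = 40
Total cost = 300.
The route B→I3 is not used.

0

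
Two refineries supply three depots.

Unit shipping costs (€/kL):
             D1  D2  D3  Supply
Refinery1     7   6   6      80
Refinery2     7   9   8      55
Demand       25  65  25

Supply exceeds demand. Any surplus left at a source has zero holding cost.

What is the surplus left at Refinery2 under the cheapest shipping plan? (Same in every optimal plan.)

Minimum-cost shipments:
  Refinery1 to D2: 65 × €6 = €390
  Refinery1 to D3: 15 × €6 = €90
  Refinery2 to D1: 25 × €7 = €175
  Refinery2 to D3: 10 × €8 = €80
Total cost = €735.
Refinery2 ships 35 of its 55, leaving 20.

20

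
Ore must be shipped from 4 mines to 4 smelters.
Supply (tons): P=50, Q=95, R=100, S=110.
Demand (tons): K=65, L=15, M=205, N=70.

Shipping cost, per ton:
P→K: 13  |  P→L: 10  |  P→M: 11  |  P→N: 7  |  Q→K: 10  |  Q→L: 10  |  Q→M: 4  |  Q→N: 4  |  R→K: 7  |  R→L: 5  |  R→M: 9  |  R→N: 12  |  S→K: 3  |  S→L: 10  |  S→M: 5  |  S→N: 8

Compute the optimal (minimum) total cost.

Optimal allocation:
  P→N: 50 tons
  Q→M: 75 tons
  Q→N: 20 tons
  R→L: 15 tons
  R→M: 85 tons
  S→K: 65 tons
  S→M: 45 tons
Total cost = 1990.

1990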